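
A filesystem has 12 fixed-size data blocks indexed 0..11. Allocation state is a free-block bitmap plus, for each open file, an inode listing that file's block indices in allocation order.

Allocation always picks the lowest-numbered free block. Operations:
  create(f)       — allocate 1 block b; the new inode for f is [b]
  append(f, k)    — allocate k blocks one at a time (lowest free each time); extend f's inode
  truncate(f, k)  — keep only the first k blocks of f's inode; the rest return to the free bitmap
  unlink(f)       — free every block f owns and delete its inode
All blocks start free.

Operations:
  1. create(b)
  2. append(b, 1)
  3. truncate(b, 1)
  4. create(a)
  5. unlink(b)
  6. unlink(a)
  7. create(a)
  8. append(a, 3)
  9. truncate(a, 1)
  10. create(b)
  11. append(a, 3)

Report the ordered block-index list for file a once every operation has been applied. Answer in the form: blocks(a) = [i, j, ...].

blocks(a) = [0, 2, 3, 4]

after create(b) → b:[0]  free=[F...........]
after append(b, 1) → b:[0, 1]  free=[FF..........]
after truncate(b, 1) → b:[0]  free=[F...........]
after create(a) → a:[1], b:[0]  free=[FF..........]
after unlink(b) → a:[1]  free=[.F..........]
after unlink(a) →   free=[............]
after create(a) → a:[0]  free=[F...........]
after append(a, 3) → a:[0, 1, 2, 3]  free=[FFFF........]
after truncate(a, 1) → a:[0]  free=[F...........]
after create(b) → a:[0], b:[1]  free=[FF..........]
after append(a, 3) → a:[0, 2, 3, 4], b:[1]  free=[FFFFF.......]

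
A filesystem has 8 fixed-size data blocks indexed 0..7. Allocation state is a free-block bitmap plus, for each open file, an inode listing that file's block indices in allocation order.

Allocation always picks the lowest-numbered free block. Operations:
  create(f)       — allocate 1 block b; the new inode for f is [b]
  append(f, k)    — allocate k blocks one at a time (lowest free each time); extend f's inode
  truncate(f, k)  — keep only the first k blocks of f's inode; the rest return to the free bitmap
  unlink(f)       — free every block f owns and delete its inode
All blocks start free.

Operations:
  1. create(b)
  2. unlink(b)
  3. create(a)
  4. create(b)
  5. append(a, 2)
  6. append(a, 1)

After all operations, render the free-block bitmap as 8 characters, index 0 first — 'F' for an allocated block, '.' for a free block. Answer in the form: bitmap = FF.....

bitmap = FFFFF...

after create(b) → b:[0]  free=[F.......]
after unlink(b) →   free=[........]
after create(a) → a:[0]  free=[F.......]
after create(b) → a:[0], b:[1]  free=[FF......]
after append(a, 2) → a:[0, 2, 3], b:[1]  free=[FFFF....]
after append(a, 1) → a:[0, 2, 3, 4], b:[1]  free=[FFFFF...]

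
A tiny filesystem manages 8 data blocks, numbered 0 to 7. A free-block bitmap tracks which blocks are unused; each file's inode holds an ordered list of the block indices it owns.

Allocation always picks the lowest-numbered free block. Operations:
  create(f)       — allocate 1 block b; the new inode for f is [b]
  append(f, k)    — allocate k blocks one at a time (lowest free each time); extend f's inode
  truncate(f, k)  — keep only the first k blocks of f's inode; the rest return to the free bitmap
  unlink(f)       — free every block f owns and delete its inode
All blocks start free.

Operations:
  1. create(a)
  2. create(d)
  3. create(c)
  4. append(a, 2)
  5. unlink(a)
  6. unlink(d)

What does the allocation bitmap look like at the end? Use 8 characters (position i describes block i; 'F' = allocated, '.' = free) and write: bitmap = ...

bitmap = ..F.....

after create(a) → a:[0]  free=[F.......]
after create(d) → a:[0], d:[1]  free=[FF......]
after create(c) → a:[0], c:[2], d:[1]  free=[FFF.....]
after append(a, 2) → a:[0, 3, 4], c:[2], d:[1]  free=[FFFFF...]
after unlink(a) → c:[2], d:[1]  free=[.FF.....]
after unlink(d) → c:[2]  free=[..F.....]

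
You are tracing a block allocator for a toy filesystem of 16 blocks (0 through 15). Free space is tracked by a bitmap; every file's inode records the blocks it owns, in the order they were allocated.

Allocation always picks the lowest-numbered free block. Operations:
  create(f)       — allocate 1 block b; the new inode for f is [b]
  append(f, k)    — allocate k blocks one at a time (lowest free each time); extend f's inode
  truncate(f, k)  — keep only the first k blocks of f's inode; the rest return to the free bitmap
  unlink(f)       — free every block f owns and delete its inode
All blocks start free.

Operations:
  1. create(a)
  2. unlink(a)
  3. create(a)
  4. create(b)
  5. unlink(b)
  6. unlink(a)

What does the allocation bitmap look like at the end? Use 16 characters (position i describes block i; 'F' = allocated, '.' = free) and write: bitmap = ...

bitmap = ................

create(a): bitmap=F............... | a=[0]
unlink(a): bitmap=................ | 
create(a): bitmap=F............... | a=[0]
create(b): bitmap=FF.............. | a=[0] b=[1]
unlink(b): bitmap=F............... | a=[0]
unlink(a): bitmap=................ | 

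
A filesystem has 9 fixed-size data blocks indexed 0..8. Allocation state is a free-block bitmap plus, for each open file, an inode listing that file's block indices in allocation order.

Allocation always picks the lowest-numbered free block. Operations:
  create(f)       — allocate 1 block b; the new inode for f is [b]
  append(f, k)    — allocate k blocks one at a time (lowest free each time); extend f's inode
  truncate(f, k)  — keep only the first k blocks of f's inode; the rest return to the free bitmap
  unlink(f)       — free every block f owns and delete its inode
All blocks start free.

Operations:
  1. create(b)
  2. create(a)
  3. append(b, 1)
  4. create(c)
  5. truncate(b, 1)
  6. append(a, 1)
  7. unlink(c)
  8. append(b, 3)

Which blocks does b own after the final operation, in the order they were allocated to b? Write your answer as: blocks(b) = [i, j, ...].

[1] create(b) — b=0 (map F........)
[2] create(a) — a=1 b=0 (map FF.......)
[3] append(b, 1) — a=1 b=0,2 (map FFF......)
[4] create(c) — a=1 b=0,2 c=3 (map FFFF.....)
[5] truncate(b, 1) — a=1 b=0 c=3 (map FF.F.....)
[6] append(a, 1) — a=1,2 b=0 c=3 (map FFFF.....)
[7] unlink(c) — a=1,2 b=0 (map FFF......)
[8] append(b, 3) — a=1,2 b=0,3,4,5 (map FFFFFF...)

blocks(b) = [0, 3, 4, 5]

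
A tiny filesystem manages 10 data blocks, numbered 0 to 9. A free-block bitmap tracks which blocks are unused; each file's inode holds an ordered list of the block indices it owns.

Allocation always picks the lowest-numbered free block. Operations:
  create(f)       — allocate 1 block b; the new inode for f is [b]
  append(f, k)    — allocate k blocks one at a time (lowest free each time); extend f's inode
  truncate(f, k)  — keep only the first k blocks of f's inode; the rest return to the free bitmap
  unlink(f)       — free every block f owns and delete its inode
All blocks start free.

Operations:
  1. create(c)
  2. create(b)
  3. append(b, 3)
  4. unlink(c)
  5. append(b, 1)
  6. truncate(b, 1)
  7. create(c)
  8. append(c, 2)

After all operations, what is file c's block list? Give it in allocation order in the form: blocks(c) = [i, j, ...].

after create(c) → c:[0]  free=[F.........]
after create(b) → b:[1], c:[0]  free=[FF........]
after append(b, 3) → b:[1, 2, 3, 4], c:[0]  free=[FFFFF.....]
after unlink(c) → b:[1, 2, 3, 4]  free=[.FFFF.....]
after append(b, 1) → b:[1, 2, 3, 4, 0]  free=[FFFFF.....]
after truncate(b, 1) → b:[1]  free=[.F........]
after create(c) → b:[1], c:[0]  free=[FF........]
after append(c, 2) → b:[1], c:[0, 2, 3]  free=[FFFF......]

blocks(c) = [0, 2, 3]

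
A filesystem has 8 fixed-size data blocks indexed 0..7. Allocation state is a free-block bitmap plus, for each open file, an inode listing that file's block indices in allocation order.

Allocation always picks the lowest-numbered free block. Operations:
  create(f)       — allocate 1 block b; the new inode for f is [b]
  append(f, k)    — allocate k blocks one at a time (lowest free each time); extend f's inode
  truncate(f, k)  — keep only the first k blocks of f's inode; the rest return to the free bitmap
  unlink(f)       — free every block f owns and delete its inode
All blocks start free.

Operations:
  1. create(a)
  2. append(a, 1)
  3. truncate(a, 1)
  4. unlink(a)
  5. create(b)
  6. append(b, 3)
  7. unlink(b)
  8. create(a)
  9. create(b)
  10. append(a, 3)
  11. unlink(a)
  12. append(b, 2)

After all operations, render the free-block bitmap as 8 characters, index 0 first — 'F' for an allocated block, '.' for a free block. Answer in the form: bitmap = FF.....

bitmap = FFF.....

  1. create(a)  ⇒  F.......  {a→[0]}
  2. append(a, 1)  ⇒  FF......  {a→[0, 1]}
  3. truncate(a, 1)  ⇒  F.......  {a→[0]}
  4. unlink(a)  ⇒  ........  {}
  5. create(b)  ⇒  F.......  {b→[0]}
  6. append(b, 3)  ⇒  FFFF....  {b→[0, 1, 2, 3]}
  7. unlink(b)  ⇒  ........  {}
  8. create(a)  ⇒  F.......  {a→[0]}
  9. create(b)  ⇒  FF......  {a→[0]; b→[1]}
  10. append(a, 3)  ⇒  FFFFF...  {a→[0, 2, 3, 4]; b→[1]}
  11. unlink(a)  ⇒  .F......  {b→[1]}
  12. append(b, 2)  ⇒  FFF.....  {b→[1, 0, 2]}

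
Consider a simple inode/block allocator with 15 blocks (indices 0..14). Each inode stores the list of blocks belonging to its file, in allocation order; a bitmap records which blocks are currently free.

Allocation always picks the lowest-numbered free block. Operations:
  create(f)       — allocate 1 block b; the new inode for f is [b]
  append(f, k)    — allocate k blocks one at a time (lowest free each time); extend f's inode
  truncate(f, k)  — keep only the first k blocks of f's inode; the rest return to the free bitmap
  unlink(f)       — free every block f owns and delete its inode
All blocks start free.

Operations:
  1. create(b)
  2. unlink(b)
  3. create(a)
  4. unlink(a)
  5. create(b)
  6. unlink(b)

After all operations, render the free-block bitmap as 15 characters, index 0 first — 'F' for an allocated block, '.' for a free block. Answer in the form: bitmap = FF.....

after create(b) → b:[0]  free=[F..............]
after unlink(b) →   free=[...............]
after create(a) → a:[0]  free=[F..............]
after unlink(a) →   free=[...............]
after create(b) → b:[0]  free=[F..............]
after unlink(b) →   free=[...............]

bitmap = ...............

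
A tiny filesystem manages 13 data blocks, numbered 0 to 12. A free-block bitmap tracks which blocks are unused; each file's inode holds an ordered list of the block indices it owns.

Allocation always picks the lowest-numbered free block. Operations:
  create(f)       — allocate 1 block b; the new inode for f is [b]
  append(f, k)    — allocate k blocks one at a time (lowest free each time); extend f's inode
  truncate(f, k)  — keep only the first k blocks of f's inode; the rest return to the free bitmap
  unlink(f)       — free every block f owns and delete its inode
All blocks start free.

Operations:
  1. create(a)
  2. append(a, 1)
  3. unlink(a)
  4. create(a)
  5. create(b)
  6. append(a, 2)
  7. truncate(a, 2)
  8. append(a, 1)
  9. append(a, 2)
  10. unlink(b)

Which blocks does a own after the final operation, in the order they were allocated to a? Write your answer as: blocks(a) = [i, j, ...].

blocks(a) = [0, 2, 3, 4, 5]

create(a): bitmap=F............ | a=[0]
append(a, 1): bitmap=FF........... | a=[0, 1]
unlink(a): bitmap=............. | 
create(a): bitmap=F............ | a=[0]
create(b): bitmap=FF........... | a=[0] b=[1]
append(a, 2): bitmap=FFFF......... | a=[0, 2, 3] b=[1]
truncate(a, 2): bitmap=FFF.......... | a=[0, 2] b=[1]
append(a, 1): bitmap=FFFF......... | a=[0, 2, 3] b=[1]
append(a, 2): bitmap=FFFFFF....... | a=[0, 2, 3, 4, 5] b=[1]
unlink(b): bitmap=F.FFFF....... | a=[0, 2, 3, 4, 5]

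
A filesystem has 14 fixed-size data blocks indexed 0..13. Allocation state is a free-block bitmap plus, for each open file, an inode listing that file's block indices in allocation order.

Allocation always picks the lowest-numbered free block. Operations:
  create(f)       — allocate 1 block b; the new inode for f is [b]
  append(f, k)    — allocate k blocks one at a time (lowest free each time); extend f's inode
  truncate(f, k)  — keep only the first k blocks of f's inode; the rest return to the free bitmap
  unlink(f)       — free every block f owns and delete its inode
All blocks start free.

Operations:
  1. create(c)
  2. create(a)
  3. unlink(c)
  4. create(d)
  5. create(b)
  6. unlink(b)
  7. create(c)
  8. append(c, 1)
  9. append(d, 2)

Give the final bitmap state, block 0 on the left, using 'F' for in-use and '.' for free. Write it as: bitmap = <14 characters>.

bitmap = FFFFFF........

[1] create(c) — c=0 (map F.............)
[2] create(a) — a=1 c=0 (map FF............)
[3] unlink(c) — a=1 (map .F............)
[4] create(d) — a=1 d=0 (map FF............)
[5] create(b) — a=1 b=2 d=0 (map FFF...........)
[6] unlink(b) — a=1 d=0 (map FF............)
[7] create(c) — a=1 c=2 d=0 (map FFF...........)
[8] append(c, 1) — a=1 c=2,3 d=0 (map FFFF..........)
[9] append(d, 2) — a=1 c=2,3 d=0,4,5 (map FFFFFF........)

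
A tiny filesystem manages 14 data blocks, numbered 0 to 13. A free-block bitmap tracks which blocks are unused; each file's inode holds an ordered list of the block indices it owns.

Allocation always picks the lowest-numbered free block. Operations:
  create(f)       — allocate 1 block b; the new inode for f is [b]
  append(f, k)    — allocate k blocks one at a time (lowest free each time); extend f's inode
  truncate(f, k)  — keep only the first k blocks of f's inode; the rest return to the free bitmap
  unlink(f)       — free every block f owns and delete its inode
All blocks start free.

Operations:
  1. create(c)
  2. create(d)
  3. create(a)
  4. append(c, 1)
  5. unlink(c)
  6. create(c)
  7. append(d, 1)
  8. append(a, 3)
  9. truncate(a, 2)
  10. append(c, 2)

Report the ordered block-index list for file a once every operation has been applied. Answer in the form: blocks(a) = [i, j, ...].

blocks(a) = [2, 4]

  1. create(c)  ⇒  F.............  {c→[0]}
  2. create(d)  ⇒  FF............  {c→[0]; d→[1]}
  3. create(a)  ⇒  FFF...........  {a→[2]; c→[0]; d→[1]}
  4. append(c, 1)  ⇒  FFFF..........  {a→[2]; c→[0, 3]; d→[1]}
  5. unlink(c)  ⇒  .FF...........  {a→[2]; d→[1]}
  6. create(c)  ⇒  FFF...........  {a→[2]; c→[0]; d→[1]}
  7. append(d, 1)  ⇒  FFFF..........  {a→[2]; c→[0]; d→[1, 3]}
  8. append(a, 3)  ⇒  FFFFFFF.......  {a→[2, 4, 5, 6]; c→[0]; d→[1, 3]}
  9. truncate(a, 2)  ⇒  FFFFF.........  {a→[2, 4]; c→[0]; d→[1, 3]}
  10. append(c, 2)  ⇒  FFFFFFF.......  {a→[2, 4]; c→[0, 5, 6]; d→[1, 3]}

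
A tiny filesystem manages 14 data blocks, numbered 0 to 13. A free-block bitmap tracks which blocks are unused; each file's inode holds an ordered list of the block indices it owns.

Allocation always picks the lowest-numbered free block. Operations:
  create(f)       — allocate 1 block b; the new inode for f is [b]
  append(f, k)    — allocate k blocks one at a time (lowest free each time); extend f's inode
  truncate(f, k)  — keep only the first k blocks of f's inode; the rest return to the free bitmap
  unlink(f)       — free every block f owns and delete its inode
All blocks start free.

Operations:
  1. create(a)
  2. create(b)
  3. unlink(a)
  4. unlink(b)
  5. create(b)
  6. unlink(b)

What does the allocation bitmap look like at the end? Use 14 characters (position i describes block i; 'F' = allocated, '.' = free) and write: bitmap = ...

bitmap = ..............

[1] create(a) — a=0 (map F.............)
[2] create(b) — a=0 b=1 (map FF............)
[3] unlink(a) — b=1 (map .F............)
[4] unlink(b) —  (map ..............)
[5] create(b) — b=0 (map F.............)
[6] unlink(b) —  (map ..............)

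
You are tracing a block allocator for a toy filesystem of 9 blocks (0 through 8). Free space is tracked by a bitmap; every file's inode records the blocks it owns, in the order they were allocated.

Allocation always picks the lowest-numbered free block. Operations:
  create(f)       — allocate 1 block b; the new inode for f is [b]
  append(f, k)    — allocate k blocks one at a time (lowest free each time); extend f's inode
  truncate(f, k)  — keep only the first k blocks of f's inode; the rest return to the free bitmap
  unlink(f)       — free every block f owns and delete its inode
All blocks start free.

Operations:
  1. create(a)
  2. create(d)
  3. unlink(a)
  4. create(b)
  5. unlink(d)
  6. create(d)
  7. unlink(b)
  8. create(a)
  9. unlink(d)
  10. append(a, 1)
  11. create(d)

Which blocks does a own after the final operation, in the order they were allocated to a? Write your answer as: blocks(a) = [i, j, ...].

create(a): bitmap=F........ | a=[0]
create(d): bitmap=FF....... | a=[0] d=[1]
unlink(a): bitmap=.F....... | d=[1]
create(b): bitmap=FF....... | b=[0] d=[1]
unlink(d): bitmap=F........ | b=[0]
create(d): bitmap=FF....... | b=[0] d=[1]
unlink(b): bitmap=.F....... | d=[1]
create(a): bitmap=FF....... | a=[0] d=[1]
unlink(d): bitmap=F........ | a=[0]
append(a, 1): bitmap=FF....... | a=[0, 1]
create(d): bitmap=FFF...... | a=[0, 1] d=[2]

blocks(a) = [0, 1]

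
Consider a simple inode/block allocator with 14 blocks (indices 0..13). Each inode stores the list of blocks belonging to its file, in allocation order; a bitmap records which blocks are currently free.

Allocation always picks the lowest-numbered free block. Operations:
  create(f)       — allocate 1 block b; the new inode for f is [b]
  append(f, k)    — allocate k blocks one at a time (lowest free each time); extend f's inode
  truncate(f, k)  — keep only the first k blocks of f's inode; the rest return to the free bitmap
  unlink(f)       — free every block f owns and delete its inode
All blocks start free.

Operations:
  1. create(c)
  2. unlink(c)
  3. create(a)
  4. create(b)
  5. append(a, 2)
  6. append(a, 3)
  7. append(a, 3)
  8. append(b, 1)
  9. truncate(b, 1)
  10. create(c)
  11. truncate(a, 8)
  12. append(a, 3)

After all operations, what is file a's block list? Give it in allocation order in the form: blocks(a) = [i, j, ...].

after create(c) → c:[0]  free=[F.............]
after unlink(c) →   free=[..............]
after create(a) → a:[0]  free=[F.............]
after create(b) → a:[0], b:[1]  free=[FF............]
after append(a, 2) → a:[0, 2, 3], b:[1]  free=[FFFF..........]
after append(a, 3) → a:[0, 2, 3, 4, 5, 6], b:[1]  free=[FFFFFFF.......]
after append(a, 3) → a:[0, 2, 3, 4, 5, 6, 7, 8, 9], b:[1]  free=[FFFFFFFFFF....]
after append(b, 1) → a:[0, 2, 3, 4, 5, 6, 7, 8, 9], b:[1, 10]  free=[FFFFFFFFFFF...]
after truncate(b, 1) → a:[0, 2, 3, 4, 5, 6, 7, 8, 9], b:[1]  free=[FFFFFFFFFF....]
after create(c) → a:[0, 2, 3, 4, 5, 6, 7, 8, 9], b:[1], c:[10]  free=[FFFFFFFFFFF...]
after truncate(a, 8) → a:[0, 2, 3, 4, 5, 6, 7, 8], b:[1], c:[10]  free=[FFFFFFFFF.F...]
after append(a, 3) → a:[0, 2, 3, 4, 5, 6, 7, 8, 9, 11, 12], b:[1], c:[10]  free=[FFFFFFFFFFFFF.]

blocks(a) = [0, 2, 3, 4, 5, 6, 7, 8, 9, 11, 12]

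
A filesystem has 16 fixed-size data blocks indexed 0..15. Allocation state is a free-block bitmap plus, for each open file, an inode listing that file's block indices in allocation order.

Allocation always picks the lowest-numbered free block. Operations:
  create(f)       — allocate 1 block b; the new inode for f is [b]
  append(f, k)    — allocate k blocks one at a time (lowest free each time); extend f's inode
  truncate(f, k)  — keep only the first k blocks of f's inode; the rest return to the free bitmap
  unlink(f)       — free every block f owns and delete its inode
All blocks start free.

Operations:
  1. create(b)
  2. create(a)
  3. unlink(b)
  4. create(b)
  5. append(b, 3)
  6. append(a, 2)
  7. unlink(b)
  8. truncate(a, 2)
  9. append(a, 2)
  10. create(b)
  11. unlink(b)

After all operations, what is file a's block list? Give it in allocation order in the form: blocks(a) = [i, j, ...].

[1] create(b) — b=0 (map F...............)
[2] create(a) — a=1 b=0 (map FF..............)
[3] unlink(b) — a=1 (map .F..............)
[4] create(b) — a=1 b=0 (map FF..............)
[5] append(b, 3) — a=1 b=0,2,3,4 (map FFFFF...........)
[6] append(a, 2) — a=1,5,6 b=0,2,3,4 (map FFFFFFF.........)
[7] unlink(b) — a=1,5,6 (map .F...FF.........)
[8] truncate(a, 2) — a=1,5 (map .F...F..........)
[9] append(a, 2) — a=1,5,0,2 (map FFF..F..........)
[10] create(b) — a=1,5,0,2 b=3 (map FFFF.F..........)
[11] unlink(b) — a=1,5,0,2 (map FFF..F..........)

blocks(a) = [1, 5, 0, 2]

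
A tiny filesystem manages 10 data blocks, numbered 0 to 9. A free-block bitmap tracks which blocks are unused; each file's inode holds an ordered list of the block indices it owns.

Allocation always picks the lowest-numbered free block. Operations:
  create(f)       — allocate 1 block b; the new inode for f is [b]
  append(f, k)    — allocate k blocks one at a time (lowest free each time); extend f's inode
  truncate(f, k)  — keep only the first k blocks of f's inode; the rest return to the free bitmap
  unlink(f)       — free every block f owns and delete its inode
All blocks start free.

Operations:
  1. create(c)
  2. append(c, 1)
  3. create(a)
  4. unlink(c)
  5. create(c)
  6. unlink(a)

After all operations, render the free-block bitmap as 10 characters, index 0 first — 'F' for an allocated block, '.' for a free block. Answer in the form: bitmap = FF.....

after create(c) → c:[0]  free=[F.........]
after append(c, 1) → c:[0, 1]  free=[FF........]
after create(a) → a:[2], c:[0, 1]  free=[FFF.......]
after unlink(c) → a:[2]  free=[..F.......]
after create(c) → a:[2], c:[0]  free=[F.F.......]
after unlink(a) → c:[0]  free=[F.........]

bitmap = F.........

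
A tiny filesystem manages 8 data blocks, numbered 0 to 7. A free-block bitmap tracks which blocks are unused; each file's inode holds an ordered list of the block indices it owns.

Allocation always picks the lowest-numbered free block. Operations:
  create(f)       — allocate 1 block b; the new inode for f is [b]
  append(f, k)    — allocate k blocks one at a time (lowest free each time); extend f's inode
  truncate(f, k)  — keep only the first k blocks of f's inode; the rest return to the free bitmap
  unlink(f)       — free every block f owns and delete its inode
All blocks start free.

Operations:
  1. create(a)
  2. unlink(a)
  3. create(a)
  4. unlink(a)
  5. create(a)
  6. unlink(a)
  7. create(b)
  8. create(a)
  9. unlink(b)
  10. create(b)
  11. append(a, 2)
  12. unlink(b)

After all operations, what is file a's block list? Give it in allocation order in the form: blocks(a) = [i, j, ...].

after create(a) → a:[0]  free=[F.......]
after unlink(a) →   free=[........]
after create(a) → a:[0]  free=[F.......]
after unlink(a) →   free=[........]
after create(a) → a:[0]  free=[F.......]
after unlink(a) →   free=[........]
after create(b) → b:[0]  free=[F.......]
after create(a) → a:[1], b:[0]  free=[FF......]
after unlink(b) → a:[1]  free=[.F......]
after create(b) → a:[1], b:[0]  free=[FF......]
after append(a, 2) → a:[1, 2, 3], b:[0]  free=[FFFF....]
after unlink(b) → a:[1, 2, 3]  free=[.FFF....]

blocks(a) = [1, 2, 3]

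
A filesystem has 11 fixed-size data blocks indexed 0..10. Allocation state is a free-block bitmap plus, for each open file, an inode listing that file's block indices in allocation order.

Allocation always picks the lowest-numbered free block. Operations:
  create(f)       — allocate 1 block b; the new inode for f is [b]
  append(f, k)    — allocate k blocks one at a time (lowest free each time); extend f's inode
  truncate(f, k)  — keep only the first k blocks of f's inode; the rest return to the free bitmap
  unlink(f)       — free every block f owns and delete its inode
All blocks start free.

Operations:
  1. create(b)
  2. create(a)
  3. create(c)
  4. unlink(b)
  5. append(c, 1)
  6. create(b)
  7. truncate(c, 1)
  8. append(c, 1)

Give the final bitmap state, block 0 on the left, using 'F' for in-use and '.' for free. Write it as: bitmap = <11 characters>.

create(b): bitmap=F.......... | b=[0]
create(a): bitmap=FF......... | a=[1] b=[0]
create(c): bitmap=FFF........ | a=[1] b=[0] c=[2]
unlink(b): bitmap=.FF........ | a=[1] c=[2]
append(c, 1): bitmap=FFF........ | a=[1] c=[2, 0]
create(b): bitmap=FFFF....... | a=[1] b=[3] c=[2, 0]
truncate(c, 1): bitmap=.FFF....... | a=[1] b=[3] c=[2]
append(c, 1): bitmap=FFFF....... | a=[1] b=[3] c=[2, 0]

bitmap = FFFF.......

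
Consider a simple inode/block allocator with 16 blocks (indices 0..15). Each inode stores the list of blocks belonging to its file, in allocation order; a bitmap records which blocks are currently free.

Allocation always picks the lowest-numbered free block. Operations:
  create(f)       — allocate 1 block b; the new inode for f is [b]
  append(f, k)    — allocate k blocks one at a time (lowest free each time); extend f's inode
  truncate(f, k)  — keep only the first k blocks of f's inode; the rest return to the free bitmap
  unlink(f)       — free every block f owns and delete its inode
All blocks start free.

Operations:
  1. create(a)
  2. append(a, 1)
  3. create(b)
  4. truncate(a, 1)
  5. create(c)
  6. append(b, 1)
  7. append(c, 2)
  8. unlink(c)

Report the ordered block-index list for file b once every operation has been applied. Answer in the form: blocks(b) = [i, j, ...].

  1. create(a)  ⇒  F...............  {a→[0]}
  2. append(a, 1)  ⇒  FF..............  {a→[0, 1]}
  3. create(b)  ⇒  FFF.............  {a→[0, 1]; b→[2]}
  4. truncate(a, 1)  ⇒  F.F.............  {a→[0]; b→[2]}
  5. create(c)  ⇒  FFF.............  {a→[0]; b→[2]; c→[1]}
  6. append(b, 1)  ⇒  FFFF............  {a→[0]; b→[2, 3]; c→[1]}
  7. append(c, 2)  ⇒  FFFFFF..........  {a→[0]; b→[2, 3]; c→[1, 4, 5]}
  8. unlink(c)  ⇒  F.FF............  {a→[0]; b→[2, 3]}

blocks(b) = [2, 3]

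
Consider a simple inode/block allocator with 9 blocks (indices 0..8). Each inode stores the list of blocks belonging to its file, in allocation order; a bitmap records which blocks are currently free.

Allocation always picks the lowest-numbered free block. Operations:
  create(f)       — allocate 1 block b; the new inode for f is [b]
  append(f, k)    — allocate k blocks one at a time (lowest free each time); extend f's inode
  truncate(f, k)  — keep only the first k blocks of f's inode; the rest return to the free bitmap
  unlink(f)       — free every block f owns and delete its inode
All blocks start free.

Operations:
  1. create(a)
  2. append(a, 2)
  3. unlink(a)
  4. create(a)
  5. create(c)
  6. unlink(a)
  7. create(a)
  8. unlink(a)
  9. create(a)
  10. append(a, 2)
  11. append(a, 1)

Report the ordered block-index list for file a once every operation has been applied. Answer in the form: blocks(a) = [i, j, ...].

after create(a) → a:[0]  free=[F........]
after append(a, 2) → a:[0, 1, 2]  free=[FFF......]
after unlink(a) →   free=[.........]
after create(a) → a:[0]  free=[F........]
after create(c) → a:[0], c:[1]  free=[FF.......]
after unlink(a) → c:[1]  free=[.F.......]
after create(a) → a:[0], c:[1]  free=[FF.......]
after unlink(a) → c:[1]  free=[.F.......]
after create(a) → a:[0], c:[1]  free=[FF.......]
after append(a, 2) → a:[0, 2, 3], c:[1]  free=[FFFF.....]
after append(a, 1) → a:[0, 2, 3, 4], c:[1]  free=[FFFFF....]

blocks(a) = [0, 2, 3, 4]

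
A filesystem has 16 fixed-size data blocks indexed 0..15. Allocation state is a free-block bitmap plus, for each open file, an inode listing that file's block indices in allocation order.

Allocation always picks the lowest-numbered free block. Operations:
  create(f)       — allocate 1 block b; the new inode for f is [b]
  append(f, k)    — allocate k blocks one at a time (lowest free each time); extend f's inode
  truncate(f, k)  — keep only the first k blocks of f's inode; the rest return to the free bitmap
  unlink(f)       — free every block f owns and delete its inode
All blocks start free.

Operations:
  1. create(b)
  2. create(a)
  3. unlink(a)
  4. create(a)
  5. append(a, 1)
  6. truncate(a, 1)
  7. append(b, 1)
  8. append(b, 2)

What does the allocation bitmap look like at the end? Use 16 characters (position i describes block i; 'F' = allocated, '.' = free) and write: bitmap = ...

after create(b) → b:[0]  free=[F...............]
after create(a) → a:[1], b:[0]  free=[FF..............]
after unlink(a) → b:[0]  free=[F...............]
after create(a) → a:[1], b:[0]  free=[FF..............]
after append(a, 1) → a:[1, 2], b:[0]  free=[FFF.............]
after truncate(a, 1) → a:[1], b:[0]  free=[FF..............]
after append(b, 1) → a:[1], b:[0, 2]  free=[FFF.............]
after append(b, 2) → a:[1], b:[0, 2, 3, 4]  free=[FFFFF...........]

bitmap = FFFFF...........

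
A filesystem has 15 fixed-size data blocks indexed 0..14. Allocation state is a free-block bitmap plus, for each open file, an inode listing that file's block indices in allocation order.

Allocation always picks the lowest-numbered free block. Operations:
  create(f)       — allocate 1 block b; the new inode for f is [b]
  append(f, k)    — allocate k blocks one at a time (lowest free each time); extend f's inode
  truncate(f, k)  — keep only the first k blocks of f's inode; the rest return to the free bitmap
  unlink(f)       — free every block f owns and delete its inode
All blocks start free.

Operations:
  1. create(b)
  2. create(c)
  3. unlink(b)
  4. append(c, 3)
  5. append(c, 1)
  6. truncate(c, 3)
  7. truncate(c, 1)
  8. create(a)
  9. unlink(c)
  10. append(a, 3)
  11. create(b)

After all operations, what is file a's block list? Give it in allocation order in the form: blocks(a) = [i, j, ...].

blocks(a) = [0, 1, 2, 3]

[1] create(b) — b=0 (map F..............)
[2] create(c) — b=0 c=1 (map FF.............)
[3] unlink(b) — c=1 (map .F.............)
[4] append(c, 3) — c=1,0,2,3 (map FFFF...........)
[5] append(c, 1) — c=1,0,2,3,4 (map FFFFF..........)
[6] truncate(c, 3) — c=1,0,2 (map FFF............)
[7] truncate(c, 1) — c=1 (map .F.............)
[8] create(a) — a=0 c=1 (map FF.............)
[9] unlink(c) — a=0 (map F..............)
[10] append(a, 3) — a=0,1,2,3 (map FFFF...........)
[11] create(b) — a=0,1,2,3 b=4 (map FFFFF..........)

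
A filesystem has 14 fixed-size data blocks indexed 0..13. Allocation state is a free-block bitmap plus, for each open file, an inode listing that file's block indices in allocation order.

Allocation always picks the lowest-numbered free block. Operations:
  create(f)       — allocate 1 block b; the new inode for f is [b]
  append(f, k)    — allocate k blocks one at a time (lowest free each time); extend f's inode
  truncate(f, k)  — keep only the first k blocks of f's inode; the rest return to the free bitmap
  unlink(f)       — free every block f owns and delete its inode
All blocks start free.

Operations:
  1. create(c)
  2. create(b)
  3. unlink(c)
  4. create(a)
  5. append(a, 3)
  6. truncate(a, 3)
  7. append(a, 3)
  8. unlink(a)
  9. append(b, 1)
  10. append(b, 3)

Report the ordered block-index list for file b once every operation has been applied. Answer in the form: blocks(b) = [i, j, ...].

[1] create(c) — c=0 (map F.............)
[2] create(b) — b=1 c=0 (map FF............)
[3] unlink(c) — b=1 (map .F............)
[4] create(a) — a=0 b=1 (map FF............)
[5] append(a, 3) — a=0,2,3,4 b=1 (map FFFFF.........)
[6] truncate(a, 3) — a=0,2,3 b=1 (map FFFF..........)
[7] append(a, 3) — a=0,2,3,4,5,6 b=1 (map FFFFFFF.......)
[8] unlink(a) — b=1 (map .F............)
[9] append(b, 1) — b=1,0 (map FF............)
[10] append(b, 3) — b=1,0,2,3,4 (map FFFFF.........)

blocks(b) = [1, 0, 2, 3, 4]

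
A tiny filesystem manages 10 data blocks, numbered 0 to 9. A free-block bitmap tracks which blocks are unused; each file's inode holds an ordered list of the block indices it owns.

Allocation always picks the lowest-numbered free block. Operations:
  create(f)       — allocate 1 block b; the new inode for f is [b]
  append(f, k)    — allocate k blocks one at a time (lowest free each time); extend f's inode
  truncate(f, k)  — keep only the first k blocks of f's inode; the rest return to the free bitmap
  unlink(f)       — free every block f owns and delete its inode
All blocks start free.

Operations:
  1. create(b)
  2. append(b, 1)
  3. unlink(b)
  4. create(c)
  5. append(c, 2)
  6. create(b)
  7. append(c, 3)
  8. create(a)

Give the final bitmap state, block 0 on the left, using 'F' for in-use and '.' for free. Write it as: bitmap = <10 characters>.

after create(b) → b:[0]  free=[F.........]
after append(b, 1) → b:[0, 1]  free=[FF........]
after unlink(b) →   free=[..........]
after create(c) → c:[0]  free=[F.........]
after append(c, 2) → c:[0, 1, 2]  free=[FFF.......]
after create(b) → b:[3], c:[0, 1, 2]  free=[FFFF......]
after append(c, 3) → b:[3], c:[0, 1, 2, 4, 5, 6]  free=[FFFFFFF...]
after create(a) → a:[7], b:[3], c:[0, 1, 2, 4, 5, 6]  free=[FFFFFFFF..]

bitmap = FFFFFFFF..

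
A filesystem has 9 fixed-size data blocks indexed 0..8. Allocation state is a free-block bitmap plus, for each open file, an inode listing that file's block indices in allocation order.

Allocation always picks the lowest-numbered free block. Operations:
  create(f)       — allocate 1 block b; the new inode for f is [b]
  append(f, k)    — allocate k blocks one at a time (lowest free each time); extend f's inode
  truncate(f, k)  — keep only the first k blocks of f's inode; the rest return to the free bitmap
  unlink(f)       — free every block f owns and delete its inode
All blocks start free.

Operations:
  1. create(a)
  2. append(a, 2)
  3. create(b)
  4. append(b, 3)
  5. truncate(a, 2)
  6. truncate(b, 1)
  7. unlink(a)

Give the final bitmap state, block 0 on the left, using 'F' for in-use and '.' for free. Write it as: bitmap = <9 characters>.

bitmap = ...F.....

after create(a) → a:[0]  free=[F........]
after append(a, 2) → a:[0, 1, 2]  free=[FFF......]
after create(b) → a:[0, 1, 2], b:[3]  free=[FFFF.....]
after append(b, 3) → a:[0, 1, 2], b:[3, 4, 5, 6]  free=[FFFFFFF..]
after truncate(a, 2) → a:[0, 1], b:[3, 4, 5, 6]  free=[FF.FFFF..]
after truncate(b, 1) → a:[0, 1], b:[3]  free=[FF.F.....]
after unlink(a) → b:[3]  free=[...F.....]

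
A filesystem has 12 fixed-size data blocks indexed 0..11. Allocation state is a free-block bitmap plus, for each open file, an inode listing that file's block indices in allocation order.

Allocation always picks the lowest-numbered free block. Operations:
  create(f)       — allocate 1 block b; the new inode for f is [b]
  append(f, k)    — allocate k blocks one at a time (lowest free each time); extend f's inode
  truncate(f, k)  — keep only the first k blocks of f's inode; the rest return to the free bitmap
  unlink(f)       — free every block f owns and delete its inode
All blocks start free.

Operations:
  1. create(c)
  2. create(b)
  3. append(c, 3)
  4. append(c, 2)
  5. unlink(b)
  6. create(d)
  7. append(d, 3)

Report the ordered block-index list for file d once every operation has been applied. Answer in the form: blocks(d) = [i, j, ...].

blocks(d) = [1, 7, 8, 9]

after create(c) → c:[0]  free=[F...........]
after create(b) → b:[1], c:[0]  free=[FF..........]
after append(c, 3) → b:[1], c:[0, 2, 3, 4]  free=[FFFFF.......]
after append(c, 2) → b:[1], c:[0, 2, 3, 4, 5, 6]  free=[FFFFFFF.....]
after unlink(b) → c:[0, 2, 3, 4, 5, 6]  free=[F.FFFFF.....]
after create(d) → c:[0, 2, 3, 4, 5, 6], d:[1]  free=[FFFFFFF.....]
after append(d, 3) → c:[0, 2, 3, 4, 5, 6], d:[1, 7, 8, 9]  free=[FFFFFFFFFF..]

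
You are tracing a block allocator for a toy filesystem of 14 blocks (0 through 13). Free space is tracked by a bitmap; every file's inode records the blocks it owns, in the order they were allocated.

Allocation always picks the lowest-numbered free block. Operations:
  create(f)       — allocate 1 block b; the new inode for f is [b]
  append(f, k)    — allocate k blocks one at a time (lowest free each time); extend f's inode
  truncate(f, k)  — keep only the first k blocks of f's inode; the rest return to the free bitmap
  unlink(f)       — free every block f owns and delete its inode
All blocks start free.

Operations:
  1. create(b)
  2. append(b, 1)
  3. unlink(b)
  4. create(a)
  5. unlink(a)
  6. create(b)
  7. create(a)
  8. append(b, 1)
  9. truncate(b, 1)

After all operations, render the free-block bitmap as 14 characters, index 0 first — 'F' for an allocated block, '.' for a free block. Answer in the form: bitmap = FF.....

bitmap = FF............

  1. create(b)  ⇒  F.............  {b→[0]}
  2. append(b, 1)  ⇒  FF............  {b→[0, 1]}
  3. unlink(b)  ⇒  ..............  {}
  4. create(a)  ⇒  F.............  {a→[0]}
  5. unlink(a)  ⇒  ..............  {}
  6. create(b)  ⇒  F.............  {b→[0]}
  7. create(a)  ⇒  FF............  {a→[1]; b→[0]}
  8. append(b, 1)  ⇒  FFF...........  {a→[1]; b→[0, 2]}
  9. truncate(b, 1)  ⇒  FF............  {a→[1]; b→[0]}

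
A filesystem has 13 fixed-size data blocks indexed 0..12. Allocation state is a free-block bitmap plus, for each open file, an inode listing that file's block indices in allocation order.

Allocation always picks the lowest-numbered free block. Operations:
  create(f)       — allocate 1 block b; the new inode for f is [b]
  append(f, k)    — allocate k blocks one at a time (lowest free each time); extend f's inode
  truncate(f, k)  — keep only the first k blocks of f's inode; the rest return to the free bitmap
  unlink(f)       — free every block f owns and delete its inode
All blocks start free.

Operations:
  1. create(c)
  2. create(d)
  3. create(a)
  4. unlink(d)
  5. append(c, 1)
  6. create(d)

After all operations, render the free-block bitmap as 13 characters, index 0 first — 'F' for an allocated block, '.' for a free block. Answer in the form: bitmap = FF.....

create(c): bitmap=F............ | c=[0]
create(d): bitmap=FF........... | c=[0] d=[1]
create(a): bitmap=FFF.......... | a=[2] c=[0] d=[1]
unlink(d): bitmap=F.F.......... | a=[2] c=[0]
append(c, 1): bitmap=FFF.......... | a=[2] c=[0, 1]
create(d): bitmap=FFFF......... | a=[2] c=[0, 1] d=[3]

bitmap = FFFF.........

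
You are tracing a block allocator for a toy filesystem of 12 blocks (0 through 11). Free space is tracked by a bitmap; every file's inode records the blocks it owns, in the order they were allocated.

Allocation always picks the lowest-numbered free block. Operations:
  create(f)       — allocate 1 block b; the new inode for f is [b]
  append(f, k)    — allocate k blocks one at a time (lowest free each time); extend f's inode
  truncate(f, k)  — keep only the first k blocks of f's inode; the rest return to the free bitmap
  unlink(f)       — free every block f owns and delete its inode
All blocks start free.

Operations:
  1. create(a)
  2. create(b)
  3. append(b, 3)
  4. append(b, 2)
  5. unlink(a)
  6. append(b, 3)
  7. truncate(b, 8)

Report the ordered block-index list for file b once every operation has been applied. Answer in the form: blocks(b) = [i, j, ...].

blocks(b) = [1, 2, 3, 4, 5, 6, 0, 7]

create(a): bitmap=F........... | a=[0]
create(b): bitmap=FF.......... | a=[0] b=[1]
append(b, 3): bitmap=FFFFF....... | a=[0] b=[1, 2, 3, 4]
append(b, 2): bitmap=FFFFFFF..... | a=[0] b=[1, 2, 3, 4, 5, 6]
unlink(a): bitmap=.FFFFFF..... | b=[1, 2, 3, 4, 5, 6]
append(b, 3): bitmap=FFFFFFFFF... | b=[1, 2, 3, 4, 5, 6, 0, 7, 8]
truncate(b, 8): bitmap=FFFFFFFF.... | b=[1, 2, 3, 4, 5, 6, 0, 7]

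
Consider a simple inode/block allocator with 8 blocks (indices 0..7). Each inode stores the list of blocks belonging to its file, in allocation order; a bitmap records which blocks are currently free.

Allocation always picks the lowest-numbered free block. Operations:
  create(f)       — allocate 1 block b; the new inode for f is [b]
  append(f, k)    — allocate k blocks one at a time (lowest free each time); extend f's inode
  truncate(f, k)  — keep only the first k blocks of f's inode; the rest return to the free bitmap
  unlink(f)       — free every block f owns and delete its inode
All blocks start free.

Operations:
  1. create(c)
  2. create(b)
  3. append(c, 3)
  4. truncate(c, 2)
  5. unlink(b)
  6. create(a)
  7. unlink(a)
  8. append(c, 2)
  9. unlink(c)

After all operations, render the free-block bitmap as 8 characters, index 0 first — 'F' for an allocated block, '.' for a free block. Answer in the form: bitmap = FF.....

  1. create(c)  ⇒  F.......  {c→[0]}
  2. create(b)  ⇒  FF......  {b→[1]; c→[0]}
  3. append(c, 3)  ⇒  FFFFF...  {b→[1]; c→[0, 2, 3, 4]}
  4. truncate(c, 2)  ⇒  FFF.....  {b→[1]; c→[0, 2]}
  5. unlink(b)  ⇒  F.F.....  {c→[0, 2]}
  6. create(a)  ⇒  FFF.....  {a→[1]; c→[0, 2]}
  7. unlink(a)  ⇒  F.F.....  {c→[0, 2]}
  8. append(c, 2)  ⇒  FFFF....  {c→[0, 2, 1, 3]}
  9. unlink(c)  ⇒  ........  {}

bitmap = ........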